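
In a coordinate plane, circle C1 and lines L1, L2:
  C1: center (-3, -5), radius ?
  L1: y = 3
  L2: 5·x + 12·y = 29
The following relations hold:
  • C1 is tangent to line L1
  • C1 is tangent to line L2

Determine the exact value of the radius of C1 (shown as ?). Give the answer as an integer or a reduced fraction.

8

1. [C1‖L1]  r_C1² − 64 = 0  ⇒  r_C1 = 8 (r>0 drops 1)
2. [C1‖L2]  r_C1² − 64 = 0  ⇒  r_C1 = 8 (r>0 drops 1)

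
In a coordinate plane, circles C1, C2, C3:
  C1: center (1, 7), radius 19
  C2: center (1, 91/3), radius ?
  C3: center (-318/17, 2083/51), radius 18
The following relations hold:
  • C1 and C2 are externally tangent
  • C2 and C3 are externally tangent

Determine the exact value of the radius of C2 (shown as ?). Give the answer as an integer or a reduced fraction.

13/3

1. [ext C1·C2]  r_C2² + 38r_C2 − 1651/9 = 0  ⇒  r_C2 = 13/3 (r>0 drops 1)
2. [ext C2·C3]  r_C2² + 36r_C2 − 1573/9 = 0  ⇒  r_C2 = 13/3 (r>0 drops 1)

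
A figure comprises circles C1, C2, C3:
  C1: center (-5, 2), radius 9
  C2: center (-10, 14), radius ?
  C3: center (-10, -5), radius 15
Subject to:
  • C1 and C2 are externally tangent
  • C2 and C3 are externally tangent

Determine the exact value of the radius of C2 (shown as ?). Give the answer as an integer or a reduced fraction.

1. [ext C1·C2]  r_C2² + 18r_C2 − 88 = 0  ⇒  r_C2 = 4 (r>0 drops 1)
2. [ext C2·C3]  r_C2² + 30r_C2 − 136 = 0  ⇒  r_C2 = 4 (r>0 drops 1)

4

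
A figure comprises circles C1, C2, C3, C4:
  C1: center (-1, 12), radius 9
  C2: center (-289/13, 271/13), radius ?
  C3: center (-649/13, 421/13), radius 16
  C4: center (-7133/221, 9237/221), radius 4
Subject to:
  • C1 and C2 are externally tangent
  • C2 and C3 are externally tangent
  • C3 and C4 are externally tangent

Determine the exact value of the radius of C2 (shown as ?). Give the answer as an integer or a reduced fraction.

1. [ext C1·C2]  r_C2² + 18r_C2 − 448 = 0  ⇒  r_C2 = 14 (r>0 drops 1)
2. [ext C2·C3]  r_C2² + 32r_C2 − 644 = 0  ⇒  r_C2 = 14 (r>0 drops 1)

14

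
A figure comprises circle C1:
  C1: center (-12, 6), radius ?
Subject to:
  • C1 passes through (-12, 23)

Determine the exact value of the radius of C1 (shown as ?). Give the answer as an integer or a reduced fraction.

1. [C1∋P]  r_C1² − 289 = 0  ⇒  r_C1 = 17 (r>0 drops 1)

17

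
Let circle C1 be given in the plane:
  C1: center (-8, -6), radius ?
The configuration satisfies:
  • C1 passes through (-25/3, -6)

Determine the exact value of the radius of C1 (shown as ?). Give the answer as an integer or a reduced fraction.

1. [C1∋P]  r_C1² − 1/9 = 0  ⇒  r_C1 = 1/3 (r>0 drops 1)

1/3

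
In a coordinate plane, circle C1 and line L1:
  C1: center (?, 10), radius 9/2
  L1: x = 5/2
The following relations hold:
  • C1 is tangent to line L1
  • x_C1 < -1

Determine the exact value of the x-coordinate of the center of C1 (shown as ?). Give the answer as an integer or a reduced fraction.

1. [C1‖L1]  x_C1² − 5x_C1 − 14 = 0  ⇒  x_C1 = -2 or 7
2. given x_C1 < -1: keep -2

-2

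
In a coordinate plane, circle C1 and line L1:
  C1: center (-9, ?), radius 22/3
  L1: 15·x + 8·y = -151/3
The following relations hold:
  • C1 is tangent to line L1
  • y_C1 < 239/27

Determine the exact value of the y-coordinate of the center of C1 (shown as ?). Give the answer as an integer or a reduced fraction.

1. [C1‖L1]  y_C1² − (127/6)y_C1 − 785/6 = 0  ⇒  y_C1 = -5 or 157/6
2. given y_C1 < 239/27: keep -5

-5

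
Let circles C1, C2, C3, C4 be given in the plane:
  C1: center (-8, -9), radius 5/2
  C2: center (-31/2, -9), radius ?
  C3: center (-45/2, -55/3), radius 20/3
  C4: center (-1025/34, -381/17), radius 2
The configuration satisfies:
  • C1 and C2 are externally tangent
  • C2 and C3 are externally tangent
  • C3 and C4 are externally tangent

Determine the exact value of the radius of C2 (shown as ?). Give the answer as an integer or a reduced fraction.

1. [ext C1·C2]  r_C2² + 5r_C2 − 50 = 0  ⇒  r_C2 = 5 (r>0 drops 1)
2. [ext C2·C3]  r_C2² + (40/3)r_C2 − 275/3 = 0  ⇒  r_C2 = 5 (r>0 drops 1)

5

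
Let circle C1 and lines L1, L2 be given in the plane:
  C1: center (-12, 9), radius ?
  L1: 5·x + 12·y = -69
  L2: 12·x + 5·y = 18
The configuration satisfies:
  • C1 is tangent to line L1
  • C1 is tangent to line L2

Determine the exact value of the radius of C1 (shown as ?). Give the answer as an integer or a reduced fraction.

9

1. [C1‖L1]  r_C1² − 81 = 0  ⇒  r_C1 = 9 (r>0 drops 1)
2. [C1‖L2]  r_C1² − 81 = 0  ⇒  r_C1 = 9 (r>0 drops 1)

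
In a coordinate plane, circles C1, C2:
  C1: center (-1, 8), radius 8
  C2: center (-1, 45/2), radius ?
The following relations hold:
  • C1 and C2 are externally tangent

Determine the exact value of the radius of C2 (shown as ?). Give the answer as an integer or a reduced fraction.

1. [ext C1·C2]  r_C2² + 16r_C2 − 585/4 = 0  ⇒  r_C2 = 13/2 (r>0 drops 1)

13/2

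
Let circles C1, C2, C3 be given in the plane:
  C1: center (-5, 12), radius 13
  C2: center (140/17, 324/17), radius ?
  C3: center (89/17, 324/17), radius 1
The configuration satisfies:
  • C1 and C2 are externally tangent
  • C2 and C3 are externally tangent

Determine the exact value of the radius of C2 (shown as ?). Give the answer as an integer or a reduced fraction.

1. [ext C1·C2]  r_C2² + 26r_C2 − 56 = 0  ⇒  r_C2 = 2 (r>0 drops 1)
2. [ext C2·C3]  r_C2² + 2r_C2 − 8 = 0  ⇒  r_C2 = 2 (r>0 drops 1)

2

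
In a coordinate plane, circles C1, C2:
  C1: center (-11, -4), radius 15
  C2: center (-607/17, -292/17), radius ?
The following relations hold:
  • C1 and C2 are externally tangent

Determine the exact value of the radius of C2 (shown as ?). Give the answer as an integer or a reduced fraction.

1. [ext C1·C2]  r_C2² + 30r_C2 − 559 = 0  ⇒  r_C2 = 13 (r>0 drops 1)

13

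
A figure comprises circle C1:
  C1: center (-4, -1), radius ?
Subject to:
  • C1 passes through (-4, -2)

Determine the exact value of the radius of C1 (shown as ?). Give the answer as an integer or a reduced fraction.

1. [C1∋P]  r_C1² − 1 = 0  ⇒  r_C1 = 1 (r>0 drops 1)

1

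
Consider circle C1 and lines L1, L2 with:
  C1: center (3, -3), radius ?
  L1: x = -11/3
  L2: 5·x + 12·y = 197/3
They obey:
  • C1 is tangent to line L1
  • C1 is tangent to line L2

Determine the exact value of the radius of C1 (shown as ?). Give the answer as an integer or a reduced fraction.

20/3

1. [C1‖L1]  r_C1² − 400/9 = 0  ⇒  r_C1 = 20/3 (r>0 drops 1)
2. [C1‖L2]  r_C1² − 400/9 = 0  ⇒  r_C1 = 20/3 (r>0 drops 1)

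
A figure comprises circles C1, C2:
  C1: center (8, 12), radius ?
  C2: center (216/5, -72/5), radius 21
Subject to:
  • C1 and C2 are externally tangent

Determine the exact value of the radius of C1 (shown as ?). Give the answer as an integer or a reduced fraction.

23

1. [ext C1·C2]  r_C1² + 42r_C1 − 1495 = 0  ⇒  r_C1 = 23 (r>0 drops 1)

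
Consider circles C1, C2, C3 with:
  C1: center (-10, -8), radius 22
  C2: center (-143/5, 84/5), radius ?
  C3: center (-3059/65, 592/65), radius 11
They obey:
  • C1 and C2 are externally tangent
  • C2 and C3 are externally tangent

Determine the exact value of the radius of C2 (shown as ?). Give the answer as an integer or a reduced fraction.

1. [ext C1·C2]  r_C2² + 44r_C2 − 477 = 0  ⇒  r_C2 = 9 (r>0 drops 1)
2. [ext C2·C3]  r_C2² + 22r_C2 − 279 = 0  ⇒  r_C2 = 9 (r>0 drops 1)

9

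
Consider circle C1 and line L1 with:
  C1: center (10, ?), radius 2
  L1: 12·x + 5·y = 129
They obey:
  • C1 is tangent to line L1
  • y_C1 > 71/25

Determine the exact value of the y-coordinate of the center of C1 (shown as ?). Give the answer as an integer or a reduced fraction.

1. [C1‖L1]  y_C1² − (18/5)y_C1 − 119/5 = 0  ⇒  y_C1 = -17/5 or 7
2. given y_C1 > 71/25: keep 7

7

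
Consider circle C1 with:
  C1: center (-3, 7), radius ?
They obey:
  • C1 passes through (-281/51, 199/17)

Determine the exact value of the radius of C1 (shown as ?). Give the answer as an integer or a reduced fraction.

16/3

1. [C1∋P]  r_C1² − 256/9 = 0  ⇒  r_C1 = 16/3 (r>0 drops 1)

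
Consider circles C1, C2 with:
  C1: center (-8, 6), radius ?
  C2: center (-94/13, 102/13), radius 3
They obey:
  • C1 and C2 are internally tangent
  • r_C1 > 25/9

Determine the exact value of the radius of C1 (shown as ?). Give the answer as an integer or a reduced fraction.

1. [int C1,C2]  r_C1² − 6r_C1 + 5 = 0  ⇒  r_C1 = 1 or 5
2. given r_C1 > 25/9: keep 5

5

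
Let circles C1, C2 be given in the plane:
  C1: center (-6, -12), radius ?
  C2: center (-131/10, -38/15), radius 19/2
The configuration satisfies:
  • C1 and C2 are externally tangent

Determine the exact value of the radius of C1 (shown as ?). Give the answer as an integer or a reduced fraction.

7/3

1. [ext C1·C2]  r_C1² + 19r_C1 − 448/9 = 0  ⇒  r_C1 = 7/3 (r>0 drops 1)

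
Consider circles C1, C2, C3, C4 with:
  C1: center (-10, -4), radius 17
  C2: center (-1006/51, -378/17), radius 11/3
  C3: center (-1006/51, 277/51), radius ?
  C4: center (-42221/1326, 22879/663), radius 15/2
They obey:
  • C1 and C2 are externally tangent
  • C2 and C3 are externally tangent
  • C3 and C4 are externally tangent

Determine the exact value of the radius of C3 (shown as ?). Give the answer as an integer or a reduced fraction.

1. [ext C2·C3]  r_C3² + (22/3)r_C3 − 752 = 0  ⇒  r_C3 = 24 (r>0 drops 1)
2. [ext C3·C4]  r_C3² + 15r_C3 − 936 = 0  ⇒  r_C3 = 24 (r>0 drops 1)

24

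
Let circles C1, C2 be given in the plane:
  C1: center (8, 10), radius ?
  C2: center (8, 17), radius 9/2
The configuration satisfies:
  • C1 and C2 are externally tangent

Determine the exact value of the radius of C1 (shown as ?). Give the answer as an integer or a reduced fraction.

5/2

1. [ext C1·C2]  r_C1² + 9r_C1 − 115/4 = 0  ⇒  r_C1 = 5/2 (r>0 drops 1)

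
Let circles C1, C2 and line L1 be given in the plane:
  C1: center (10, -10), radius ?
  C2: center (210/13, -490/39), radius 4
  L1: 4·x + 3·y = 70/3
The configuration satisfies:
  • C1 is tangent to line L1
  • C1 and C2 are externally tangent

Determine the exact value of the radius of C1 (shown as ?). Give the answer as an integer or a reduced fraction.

8/3

1. [C1‖L1]  r_C1² − 64/9 = 0  ⇒  r_C1 = 8/3 (r>0 drops 1)
2. [ext C1·C2]  r_C1² + 8r_C1 − 256/9 = 0  ⇒  r_C1 = 8/3 (r>0 drops 1)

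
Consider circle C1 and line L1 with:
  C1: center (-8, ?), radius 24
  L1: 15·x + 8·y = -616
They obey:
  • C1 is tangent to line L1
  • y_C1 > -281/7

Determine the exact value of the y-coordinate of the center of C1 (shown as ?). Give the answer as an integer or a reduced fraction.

-11

1. [C1‖L1]  y_C1² + 124y_C1 + 1243 = 0  ⇒  y_C1 = -113 or -11
2. given y_C1 > -281/7: keep -11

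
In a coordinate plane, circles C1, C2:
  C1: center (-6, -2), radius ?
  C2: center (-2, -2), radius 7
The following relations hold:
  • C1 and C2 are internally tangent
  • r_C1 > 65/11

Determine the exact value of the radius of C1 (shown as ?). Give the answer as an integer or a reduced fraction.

1. [int C1,C2]  r_C1² − 14r_C1 + 33 = 0  ⇒  r_C1 = 3 or 11
2. given r_C1 > 65/11: keep 11

11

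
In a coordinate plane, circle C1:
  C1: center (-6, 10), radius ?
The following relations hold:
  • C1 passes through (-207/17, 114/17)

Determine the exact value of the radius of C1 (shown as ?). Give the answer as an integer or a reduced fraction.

1. [C1∋P]  r_C1² − 49 = 0  ⇒  r_C1 = 7 (r>0 drops 1)

7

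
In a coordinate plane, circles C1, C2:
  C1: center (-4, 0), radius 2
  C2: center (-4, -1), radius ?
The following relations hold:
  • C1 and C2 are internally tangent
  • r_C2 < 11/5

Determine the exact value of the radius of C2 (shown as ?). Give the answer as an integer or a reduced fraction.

1

1. [int C1,C2]  r_C2² − 4r_C2 + 3 = 0  ⇒  r_C2 = 1 or 3
2. given r_C2 < 11/5: keep 1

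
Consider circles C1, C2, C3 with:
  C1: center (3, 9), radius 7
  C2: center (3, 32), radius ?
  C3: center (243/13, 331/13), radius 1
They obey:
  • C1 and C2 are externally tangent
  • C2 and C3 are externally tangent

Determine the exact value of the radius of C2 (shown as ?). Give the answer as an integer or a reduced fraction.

16

1. [ext C1·C2]  r_C2² + 14r_C2 − 480 = 0  ⇒  r_C2 = 16 (r>0 drops 1)
2. [ext C2·C3]  r_C2² + 2r_C2 − 288 = 0  ⇒  r_C2 = 16 (r>0 drops 1)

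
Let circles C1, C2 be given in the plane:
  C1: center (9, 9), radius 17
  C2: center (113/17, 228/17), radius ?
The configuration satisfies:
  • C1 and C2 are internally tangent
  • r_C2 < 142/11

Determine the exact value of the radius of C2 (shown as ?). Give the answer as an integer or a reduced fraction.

1. [int C1,C2]  r_C2² − 34r_C2 + 264 = 0  ⇒  r_C2 = 12 or 22
2. given r_C2 < 142/11: keep 12

12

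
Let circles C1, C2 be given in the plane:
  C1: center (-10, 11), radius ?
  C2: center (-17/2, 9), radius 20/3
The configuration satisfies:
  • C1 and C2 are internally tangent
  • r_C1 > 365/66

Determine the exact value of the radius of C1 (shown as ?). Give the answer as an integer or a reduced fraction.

55/6

1. [int C1,C2]  r_C1² − (40/3)r_C1 + 1375/36 = 0  ⇒  r_C1 = 25/6 or 55/6
2. given r_C1 > 365/66: keep 55/6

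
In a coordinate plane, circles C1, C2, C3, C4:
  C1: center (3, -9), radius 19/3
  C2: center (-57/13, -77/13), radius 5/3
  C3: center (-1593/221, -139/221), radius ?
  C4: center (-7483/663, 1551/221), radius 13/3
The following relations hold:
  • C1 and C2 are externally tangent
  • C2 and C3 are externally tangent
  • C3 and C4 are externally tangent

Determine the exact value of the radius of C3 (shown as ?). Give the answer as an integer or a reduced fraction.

1. [ext C2·C3]  r_C3² + (10/3)r_C3 − 299/9 = 0  ⇒  r_C3 = 13/3 (r>0 drops 1)
2. [ext C3·C4]  r_C3² + (26/3)r_C3 − 169/3 = 0  ⇒  r_C3 = 13/3 (r>0 drops 1)

13/3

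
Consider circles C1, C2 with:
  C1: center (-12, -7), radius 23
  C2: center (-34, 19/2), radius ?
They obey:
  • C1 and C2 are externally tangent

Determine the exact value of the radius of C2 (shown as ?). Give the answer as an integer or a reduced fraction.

1. [ext C1·C2]  r_C2² + 46r_C2 − 909/4 = 0  ⇒  r_C2 = 9/2 (r>0 drops 1)

9/2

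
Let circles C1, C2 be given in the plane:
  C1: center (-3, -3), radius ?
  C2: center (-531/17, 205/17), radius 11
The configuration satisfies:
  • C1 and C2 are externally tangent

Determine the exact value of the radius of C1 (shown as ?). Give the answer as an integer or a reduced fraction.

21

1. [ext C1·C2]  r_C1² + 22r_C1 − 903 = 0  ⇒  r_C1 = 21 (r>0 drops 1)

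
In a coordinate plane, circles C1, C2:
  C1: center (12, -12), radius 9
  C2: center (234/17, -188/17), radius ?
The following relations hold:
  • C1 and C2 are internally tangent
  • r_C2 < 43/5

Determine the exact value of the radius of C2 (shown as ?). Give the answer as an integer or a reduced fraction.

7

1. [int C1,C2]  r_C2² − 18r_C2 + 77 = 0  ⇒  r_C2 = 7 or 11
2. given r_C2 < 43/5: keep 7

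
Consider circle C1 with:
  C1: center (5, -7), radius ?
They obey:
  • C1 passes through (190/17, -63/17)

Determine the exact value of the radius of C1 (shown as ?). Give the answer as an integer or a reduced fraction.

1. [C1∋P]  r_C1² − 49 = 0  ⇒  r_C1 = 7 (r>0 drops 1)

7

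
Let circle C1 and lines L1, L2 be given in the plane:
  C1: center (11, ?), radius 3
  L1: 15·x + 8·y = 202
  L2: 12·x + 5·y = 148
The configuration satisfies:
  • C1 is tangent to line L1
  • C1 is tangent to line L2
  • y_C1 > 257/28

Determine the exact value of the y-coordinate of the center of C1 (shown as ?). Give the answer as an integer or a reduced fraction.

11

1. [C1‖L1]  y_C1² − (37/4)y_C1 − 77/4 = 0  ⇒  y_C1 = -7/4 or 11
2. [C1‖L2]  y_C1² − (32/5)y_C1 − 253/5 = 0  ⇒  y_C1 = -23/5 or 11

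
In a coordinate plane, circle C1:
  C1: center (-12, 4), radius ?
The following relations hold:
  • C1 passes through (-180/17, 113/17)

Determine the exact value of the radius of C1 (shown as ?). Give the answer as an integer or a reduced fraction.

3

1. [C1∋P]  r_C1² − 9 = 0  ⇒  r_C1 = 3 (r>0 drops 1)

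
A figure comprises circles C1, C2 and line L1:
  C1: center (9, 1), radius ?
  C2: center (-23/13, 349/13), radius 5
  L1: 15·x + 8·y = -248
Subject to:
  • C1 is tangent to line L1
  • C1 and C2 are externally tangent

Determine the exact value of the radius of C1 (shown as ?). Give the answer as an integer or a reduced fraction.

1. [C1‖L1]  r_C1² − 529 = 0  ⇒  r_C1 = 23 (r>0 drops 1)
2. [ext C1·C2]  r_C1² + 10r_C1 − 759 = 0  ⇒  r_C1 = 23 (r>0 drops 1)

23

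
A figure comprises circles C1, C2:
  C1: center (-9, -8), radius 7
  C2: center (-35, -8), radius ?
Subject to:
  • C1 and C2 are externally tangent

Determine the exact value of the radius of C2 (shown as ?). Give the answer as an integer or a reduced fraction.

19

1. [ext C1·C2]  r_C2² + 14r_C2 − 627 = 0  ⇒  r_C2 = 19 (r>0 drops 1)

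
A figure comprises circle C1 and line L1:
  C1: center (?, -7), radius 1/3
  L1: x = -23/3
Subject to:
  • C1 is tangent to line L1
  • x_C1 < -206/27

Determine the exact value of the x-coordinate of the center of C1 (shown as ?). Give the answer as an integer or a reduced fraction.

1. [C1‖L1]  x_C1² + (46/3)x_C1 + 176/3 = 0  ⇒  x_C1 = -8 or -22/3
2. given x_C1 < -206/27: keep -8

-8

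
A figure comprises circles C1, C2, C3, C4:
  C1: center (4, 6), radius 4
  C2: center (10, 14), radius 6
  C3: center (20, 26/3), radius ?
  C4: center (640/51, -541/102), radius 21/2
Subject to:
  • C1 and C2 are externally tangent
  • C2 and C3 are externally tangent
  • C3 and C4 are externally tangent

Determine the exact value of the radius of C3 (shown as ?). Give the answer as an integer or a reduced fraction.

16/3

1. [ext C2·C3]  r_C3² + 12r_C3 − 832/9 = 0  ⇒  r_C3 = 16/3 (r>0 drops 1)
2. [ext C3·C4]  r_C3² + 21r_C3 − 1264/9 = 0  ⇒  r_C3 = 16/3 (r>0 drops 1)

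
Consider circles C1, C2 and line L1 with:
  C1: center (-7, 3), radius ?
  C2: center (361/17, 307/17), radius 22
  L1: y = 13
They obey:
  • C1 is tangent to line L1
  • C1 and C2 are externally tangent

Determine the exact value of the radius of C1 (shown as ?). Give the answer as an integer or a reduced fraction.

1. [C1‖L1]  r_C1² − 100 = 0  ⇒  r_C1 = 10 (r>0 drops 1)
2. [ext C1·C2]  r_C1² + 44r_C1 − 540 = 0  ⇒  r_C1 = 10 (r>0 drops 1)

10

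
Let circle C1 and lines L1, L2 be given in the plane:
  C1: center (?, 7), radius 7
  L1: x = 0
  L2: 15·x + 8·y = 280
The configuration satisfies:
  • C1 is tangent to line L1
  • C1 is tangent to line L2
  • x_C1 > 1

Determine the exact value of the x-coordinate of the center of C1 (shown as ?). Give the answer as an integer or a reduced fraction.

7

1. [C1‖L1]  x_C1² − 49 = 0  ⇒  x_C1 = -7 or 7
2. [C1‖L2]  x_C1² − (448/15)x_C1 + 2401/15 = 0  ⇒  x_C1 = 7 or 343/15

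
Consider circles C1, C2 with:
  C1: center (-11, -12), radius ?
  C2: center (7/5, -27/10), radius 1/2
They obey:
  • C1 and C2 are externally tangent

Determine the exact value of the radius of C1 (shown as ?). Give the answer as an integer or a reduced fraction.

1. [ext C1·C2]  r_C1² + 1r_C1 − 240 = 0  ⇒  r_C1 = 15 (r>0 drops 1)

15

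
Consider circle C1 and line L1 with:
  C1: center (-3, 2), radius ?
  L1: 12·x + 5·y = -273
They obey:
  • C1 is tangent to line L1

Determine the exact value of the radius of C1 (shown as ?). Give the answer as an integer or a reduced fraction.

1. [C1‖L1]  r_C1² − 361 = 0  ⇒  r_C1 = 19 (r>0 drops 1)

19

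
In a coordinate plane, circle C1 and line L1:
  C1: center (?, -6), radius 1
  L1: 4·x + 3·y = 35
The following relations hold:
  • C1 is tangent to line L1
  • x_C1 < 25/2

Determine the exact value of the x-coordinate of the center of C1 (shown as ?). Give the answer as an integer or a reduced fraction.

12

1. [C1‖L1]  x_C1² − (53/2)x_C1 + 174 = 0  ⇒  x_C1 = 12 or 29/2
2. given x_C1 < 25/2: keep 12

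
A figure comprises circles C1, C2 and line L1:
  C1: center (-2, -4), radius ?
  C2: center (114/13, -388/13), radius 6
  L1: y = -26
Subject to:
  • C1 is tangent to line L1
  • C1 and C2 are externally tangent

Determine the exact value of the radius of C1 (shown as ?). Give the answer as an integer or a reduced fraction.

22

1. [C1‖L1]  r_C1² − 484 = 0  ⇒  r_C1 = 22 (r>0 drops 1)
2. [ext C1·C2]  r_C1² + 12r_C1 − 748 = 0  ⇒  r_C1 = 22 (r>0 drops 1)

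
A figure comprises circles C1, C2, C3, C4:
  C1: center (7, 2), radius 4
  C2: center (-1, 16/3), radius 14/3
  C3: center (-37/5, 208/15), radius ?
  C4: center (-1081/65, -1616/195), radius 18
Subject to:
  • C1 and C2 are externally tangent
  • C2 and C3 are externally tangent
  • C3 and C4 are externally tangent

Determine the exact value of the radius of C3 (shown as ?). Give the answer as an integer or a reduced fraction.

1. [ext C2·C3]  r_C3² + (28/3)r_C3 − 92 = 0  ⇒  r_C3 = 6 (r>0 drops 1)
2. [ext C3·C4]  r_C3² + 36r_C3 − 252 = 0  ⇒  r_C3 = 6 (r>0 drops 1)

6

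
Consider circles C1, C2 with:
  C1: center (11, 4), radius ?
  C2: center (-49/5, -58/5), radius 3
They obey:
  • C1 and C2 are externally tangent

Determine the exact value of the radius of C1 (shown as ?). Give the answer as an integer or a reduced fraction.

23

1. [ext C1·C2]  r_C1² + 6r_C1 − 667 = 0  ⇒  r_C1 = 23 (r>0 drops 1)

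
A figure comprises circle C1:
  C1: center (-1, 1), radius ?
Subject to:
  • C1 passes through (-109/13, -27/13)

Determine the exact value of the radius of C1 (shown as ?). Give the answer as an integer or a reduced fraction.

1. [C1∋P]  r_C1² − 64 = 0  ⇒  r_C1 = 8 (r>0 drops 1)

8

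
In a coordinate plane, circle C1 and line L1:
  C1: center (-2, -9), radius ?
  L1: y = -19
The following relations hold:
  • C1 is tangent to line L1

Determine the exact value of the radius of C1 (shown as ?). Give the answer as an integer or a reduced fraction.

1. [C1‖L1]  r_C1² − 100 = 0  ⇒  r_C1 = 10 (r>0 drops 1)

10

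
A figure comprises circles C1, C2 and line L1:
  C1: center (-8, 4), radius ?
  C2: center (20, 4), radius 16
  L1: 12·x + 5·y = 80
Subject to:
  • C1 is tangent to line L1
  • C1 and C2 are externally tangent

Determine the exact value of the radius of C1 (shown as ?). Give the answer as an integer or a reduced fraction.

12

1. [C1‖L1]  r_C1² − 144 = 0  ⇒  r_C1 = 12 (r>0 drops 1)
2. [ext C1·C2]  r_C1² + 32r_C1 − 528 = 0  ⇒  r_C1 = 12 (r>0 drops 1)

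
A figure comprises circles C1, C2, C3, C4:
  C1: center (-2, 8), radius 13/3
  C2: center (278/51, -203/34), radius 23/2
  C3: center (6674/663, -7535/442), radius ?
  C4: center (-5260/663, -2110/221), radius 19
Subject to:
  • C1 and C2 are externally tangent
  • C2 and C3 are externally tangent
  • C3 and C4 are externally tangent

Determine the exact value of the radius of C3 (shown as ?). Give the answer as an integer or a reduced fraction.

1. [ext C2·C3]  r_C3² + 23r_C3 − 47/4 = 0  ⇒  r_C3 = 1/2 (r>0 drops 1)
2. [ext C3·C4]  r_C3² + 38r_C3 − 77/4 = 0  ⇒  r_C3 = 1/2 (r>0 drops 1)

1/2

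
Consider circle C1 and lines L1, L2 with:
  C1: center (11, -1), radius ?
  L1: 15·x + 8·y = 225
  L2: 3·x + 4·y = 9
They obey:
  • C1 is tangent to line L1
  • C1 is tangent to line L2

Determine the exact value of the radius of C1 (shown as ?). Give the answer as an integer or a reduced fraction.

1. [C1‖L1]  r_C1² − 16 = 0  ⇒  r_C1 = 4 (r>0 drops 1)
2. [C1‖L2]  r_C1² − 16 = 0  ⇒  r_C1 = 4 (r>0 drops 1)

4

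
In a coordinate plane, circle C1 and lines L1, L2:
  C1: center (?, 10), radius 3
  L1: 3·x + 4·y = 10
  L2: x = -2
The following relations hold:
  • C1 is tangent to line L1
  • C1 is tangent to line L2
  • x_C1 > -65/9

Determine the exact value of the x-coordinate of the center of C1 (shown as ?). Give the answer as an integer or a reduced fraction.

-5

1. [C1‖L1]  x_C1² + 20x_C1 + 75 = 0  ⇒  x_C1 = -15 or -5
2. [C1‖L2]  x_C1² + 4x_C1 − 5 = 0  ⇒  x_C1 = -5 or 1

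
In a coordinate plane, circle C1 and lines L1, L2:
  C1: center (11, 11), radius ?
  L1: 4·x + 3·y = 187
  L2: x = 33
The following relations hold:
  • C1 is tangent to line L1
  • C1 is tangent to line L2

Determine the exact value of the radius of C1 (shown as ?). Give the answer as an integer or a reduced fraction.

1. [C1‖L1]  r_C1² − 484 = 0  ⇒  r_C1 = 22 (r>0 drops 1)
2. [C1‖L2]  r_C1² − 484 = 0  ⇒  r_C1 = 22 (r>0 drops 1)

22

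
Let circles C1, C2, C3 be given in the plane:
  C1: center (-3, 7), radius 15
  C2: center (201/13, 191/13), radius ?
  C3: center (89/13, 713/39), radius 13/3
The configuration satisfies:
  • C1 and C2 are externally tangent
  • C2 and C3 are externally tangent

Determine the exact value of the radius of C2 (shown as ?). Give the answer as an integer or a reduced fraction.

5

1. [ext C1·C2]  r_C2² + 30r_C2 − 175 = 0  ⇒  r_C2 = 5 (r>0 drops 1)
2. [ext C2·C3]  r_C2² + (26/3)r_C2 − 205/3 = 0  ⇒  r_C2 = 5 (r>0 drops 1)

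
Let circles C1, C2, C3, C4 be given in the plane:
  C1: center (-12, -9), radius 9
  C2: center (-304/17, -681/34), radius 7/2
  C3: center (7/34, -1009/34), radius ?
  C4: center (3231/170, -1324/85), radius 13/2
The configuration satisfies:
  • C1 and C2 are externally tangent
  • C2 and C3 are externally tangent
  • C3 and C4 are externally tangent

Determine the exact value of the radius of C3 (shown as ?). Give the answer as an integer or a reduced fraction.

17

1. [ext C2·C3]  r_C3² + 7r_C3 − 408 = 0  ⇒  r_C3 = 17 (r>0 drops 1)
2. [ext C3·C4]  r_C3² + 13r_C3 − 510 = 0  ⇒  r_C3 = 17 (r>0 drops 1)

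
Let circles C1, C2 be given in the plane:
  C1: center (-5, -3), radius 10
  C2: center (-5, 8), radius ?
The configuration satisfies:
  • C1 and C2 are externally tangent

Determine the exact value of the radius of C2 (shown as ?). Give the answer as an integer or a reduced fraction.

1

1. [ext C1·C2]  r_C2² + 20r_C2 − 21 = 0  ⇒  r_C2 = 1 (r>0 drops 1)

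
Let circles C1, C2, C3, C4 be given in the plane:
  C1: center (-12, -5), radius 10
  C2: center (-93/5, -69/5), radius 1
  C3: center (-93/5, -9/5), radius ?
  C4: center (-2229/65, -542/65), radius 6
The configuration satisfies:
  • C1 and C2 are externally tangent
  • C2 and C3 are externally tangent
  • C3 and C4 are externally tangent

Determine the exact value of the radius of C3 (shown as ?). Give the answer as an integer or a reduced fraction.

1. [ext C2·C3]  r_C3² + 2r_C3 − 143 = 0  ⇒  r_C3 = 11 (r>0 drops 1)
2. [ext C3·C4]  r_C3² + 12r_C3 − 253 = 0  ⇒  r_C3 = 11 (r>0 drops 1)

11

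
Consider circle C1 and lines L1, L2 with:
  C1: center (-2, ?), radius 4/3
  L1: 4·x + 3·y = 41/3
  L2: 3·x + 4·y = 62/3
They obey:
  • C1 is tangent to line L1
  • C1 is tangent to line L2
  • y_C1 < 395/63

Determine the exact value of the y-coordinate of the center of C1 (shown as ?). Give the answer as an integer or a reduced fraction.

1. [C1‖L1]  y_C1² − (130/9)y_C1 + 425/9 = 0  ⇒  y_C1 = 5 or 85/9
2. [C1‖L2]  y_C1² − (40/3)y_C1 + 125/3 = 0  ⇒  y_C1 = 5 or 25/3

5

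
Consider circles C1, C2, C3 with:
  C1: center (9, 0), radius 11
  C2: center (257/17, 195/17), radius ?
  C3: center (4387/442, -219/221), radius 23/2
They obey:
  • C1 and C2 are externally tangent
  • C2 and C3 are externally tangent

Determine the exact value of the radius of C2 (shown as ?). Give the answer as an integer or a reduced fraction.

1. [ext C1·C2]  r_C2² + 22r_C2 − 48 = 0  ⇒  r_C2 = 2 (r>0 drops 1)
2. [ext C2·C3]  r_C2² + 23r_C2 − 50 = 0  ⇒  r_C2 = 2 (r>0 drops 1)

2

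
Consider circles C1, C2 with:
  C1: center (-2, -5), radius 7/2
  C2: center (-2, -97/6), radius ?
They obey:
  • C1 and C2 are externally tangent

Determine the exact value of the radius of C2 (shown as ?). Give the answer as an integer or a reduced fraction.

23/3

1. [ext C1·C2]  r_C2² + 7r_C2 − 1012/9 = 0  ⇒  r_C2 = 23/3 (r>0 drops 1)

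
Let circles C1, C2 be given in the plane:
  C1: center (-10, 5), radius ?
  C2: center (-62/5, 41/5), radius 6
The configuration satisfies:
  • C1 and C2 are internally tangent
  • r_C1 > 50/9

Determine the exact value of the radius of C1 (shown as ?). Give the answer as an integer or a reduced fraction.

1. [int C1,C2]  r_C1² − 12r_C1 + 20 = 0  ⇒  r_C1 = 2 or 10
2. given r_C1 > 50/9: keep 10

10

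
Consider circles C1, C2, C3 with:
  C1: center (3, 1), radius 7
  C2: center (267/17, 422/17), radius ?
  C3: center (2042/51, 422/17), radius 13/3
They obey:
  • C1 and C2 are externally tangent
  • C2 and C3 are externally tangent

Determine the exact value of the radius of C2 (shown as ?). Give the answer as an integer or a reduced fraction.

1. [ext C1·C2]  r_C2² + 14r_C2 − 680 = 0  ⇒  r_C2 = 20 (r>0 drops 1)
2. [ext C2·C3]  r_C2² + (26/3)r_C2 − 1720/3 = 0  ⇒  r_C2 = 20 (r>0 drops 1)

20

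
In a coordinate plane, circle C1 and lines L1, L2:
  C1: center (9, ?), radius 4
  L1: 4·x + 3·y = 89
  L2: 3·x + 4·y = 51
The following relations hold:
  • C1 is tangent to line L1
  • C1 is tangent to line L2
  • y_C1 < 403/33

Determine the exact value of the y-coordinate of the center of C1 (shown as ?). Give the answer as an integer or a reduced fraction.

1. [C1‖L1]  y_C1² − (106/3)y_C1 + 803/3 = 0  ⇒  y_C1 = 11 or 73/3
2. [C1‖L2]  y_C1² − 12y_C1 + 11 = 0  ⇒  y_C1 = 1 or 11

11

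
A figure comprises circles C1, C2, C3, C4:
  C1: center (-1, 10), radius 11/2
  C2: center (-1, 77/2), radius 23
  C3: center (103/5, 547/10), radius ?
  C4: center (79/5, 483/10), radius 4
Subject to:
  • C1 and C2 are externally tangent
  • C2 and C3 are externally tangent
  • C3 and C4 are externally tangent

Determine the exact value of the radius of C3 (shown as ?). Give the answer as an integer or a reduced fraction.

1. [ext C2·C3]  r_C3² + 46r_C3 − 200 = 0  ⇒  r_C3 = 4 (r>0 drops 1)
2. [ext C3·C4]  r_C3² + 8r_C3 − 48 = 0  ⇒  r_C3 = 4 (r>0 drops 1)

4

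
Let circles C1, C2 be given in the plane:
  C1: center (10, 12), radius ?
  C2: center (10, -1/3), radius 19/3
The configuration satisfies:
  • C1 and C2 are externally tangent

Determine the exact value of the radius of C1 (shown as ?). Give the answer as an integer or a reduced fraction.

1. [ext C1·C2]  r_C1² + (38/3)r_C1 − 112 = 0  ⇒  r_C1 = 6 (r>0 drops 1)

6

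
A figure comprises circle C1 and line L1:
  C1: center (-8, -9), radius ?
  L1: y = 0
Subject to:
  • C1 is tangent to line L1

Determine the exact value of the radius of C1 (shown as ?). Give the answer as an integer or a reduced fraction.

9

1. [C1‖L1]  r_C1² − 81 = 0  ⇒  r_C1 = 9 (r>0 drops 1)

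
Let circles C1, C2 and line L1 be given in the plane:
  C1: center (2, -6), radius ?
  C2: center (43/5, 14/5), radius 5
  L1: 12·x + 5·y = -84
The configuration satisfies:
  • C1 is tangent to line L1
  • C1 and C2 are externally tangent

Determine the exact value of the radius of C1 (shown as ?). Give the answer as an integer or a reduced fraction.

1. [C1‖L1]  r_C1² − 36 = 0  ⇒  r_C1 = 6 (r>0 drops 1)
2. [ext C1·C2]  r_C1² + 10r_C1 − 96 = 0  ⇒  r_C1 = 6 (r>0 drops 1)

6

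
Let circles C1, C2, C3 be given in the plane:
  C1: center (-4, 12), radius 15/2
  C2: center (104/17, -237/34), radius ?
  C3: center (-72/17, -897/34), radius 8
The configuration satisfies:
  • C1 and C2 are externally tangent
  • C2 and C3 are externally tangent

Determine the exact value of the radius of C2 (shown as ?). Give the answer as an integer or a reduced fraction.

1. [ext C1·C2]  r_C2² + 15r_C2 − 406 = 0  ⇒  r_C2 = 14 (r>0 drops 1)
2. [ext C2·C3]  r_C2² + 16r_C2 − 420 = 0  ⇒  r_C2 = 14 (r>0 drops 1)

14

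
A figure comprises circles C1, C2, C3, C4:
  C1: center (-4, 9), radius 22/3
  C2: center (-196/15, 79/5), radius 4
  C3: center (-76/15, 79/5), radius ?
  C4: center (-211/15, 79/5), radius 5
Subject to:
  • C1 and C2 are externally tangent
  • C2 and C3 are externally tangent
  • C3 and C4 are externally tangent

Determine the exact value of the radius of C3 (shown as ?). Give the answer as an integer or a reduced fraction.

1. [ext C2·C3]  r_C3² + 8r_C3 − 48 = 0  ⇒  r_C3 = 4 (r>0 drops 1)
2. [ext C3·C4]  r_C3² + 10r_C3 − 56 = 0  ⇒  r_C3 = 4 (r>0 drops 1)

4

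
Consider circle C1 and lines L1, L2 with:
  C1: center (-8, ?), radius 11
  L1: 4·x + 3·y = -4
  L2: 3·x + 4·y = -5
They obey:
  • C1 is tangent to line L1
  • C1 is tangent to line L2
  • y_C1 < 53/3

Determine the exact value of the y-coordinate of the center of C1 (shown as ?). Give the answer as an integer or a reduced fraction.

-9

1. [C1‖L1]  y_C1² − (56/3)y_C1 − 249 = 0  ⇒  y_C1 = -9 or 83/3
2. [C1‖L2]  y_C1² − (19/2)y_C1 − 333/2 = 0  ⇒  y_C1 = -9 or 37/2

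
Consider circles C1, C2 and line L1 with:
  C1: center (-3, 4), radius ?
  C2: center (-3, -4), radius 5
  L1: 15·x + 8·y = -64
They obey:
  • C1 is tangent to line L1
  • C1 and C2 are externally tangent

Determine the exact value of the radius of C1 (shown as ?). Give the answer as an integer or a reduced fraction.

3

1. [C1‖L1]  r_C1² − 9 = 0  ⇒  r_C1 = 3 (r>0 drops 1)
2. [ext C1·C2]  r_C1² + 10r_C1 − 39 = 0  ⇒  r_C1 = 3 (r>0 drops 1)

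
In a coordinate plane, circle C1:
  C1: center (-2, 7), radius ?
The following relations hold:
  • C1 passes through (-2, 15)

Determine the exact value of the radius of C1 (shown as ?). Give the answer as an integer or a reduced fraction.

1. [C1∋P]  r_C1² − 64 = 0  ⇒  r_C1 = 8 (r>0 drops 1)

8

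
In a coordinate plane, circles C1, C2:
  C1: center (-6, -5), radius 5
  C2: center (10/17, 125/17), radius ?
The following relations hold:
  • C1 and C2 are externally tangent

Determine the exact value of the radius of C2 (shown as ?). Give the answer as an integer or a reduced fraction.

9

1. [ext C1·C2]  r_C2² + 10r_C2 − 171 = 0  ⇒  r_C2 = 9 (r>0 drops 1)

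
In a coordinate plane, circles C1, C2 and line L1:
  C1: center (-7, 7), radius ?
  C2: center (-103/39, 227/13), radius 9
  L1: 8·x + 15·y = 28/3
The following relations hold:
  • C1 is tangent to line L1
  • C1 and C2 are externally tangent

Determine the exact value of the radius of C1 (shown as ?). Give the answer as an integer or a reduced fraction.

1. [C1‖L1]  r_C1² − 49/9 = 0  ⇒  r_C1 = 7/3 (r>0 drops 1)
2. [ext C1·C2]  r_C1² + 18r_C1 − 427/9 = 0  ⇒  r_C1 = 7/3 (r>0 drops 1)

7/3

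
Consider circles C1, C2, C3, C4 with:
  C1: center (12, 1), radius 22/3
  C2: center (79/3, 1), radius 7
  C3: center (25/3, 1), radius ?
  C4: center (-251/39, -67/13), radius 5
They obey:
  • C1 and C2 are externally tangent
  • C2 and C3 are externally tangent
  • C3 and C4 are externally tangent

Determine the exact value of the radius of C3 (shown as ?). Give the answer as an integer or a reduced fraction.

1. [ext C2·C3]  r_C3² + 14r_C3 − 275 = 0  ⇒  r_C3 = 11 (r>0 drops 1)
2. [ext C3·C4]  r_C3² + 10r_C3 − 231 = 0  ⇒  r_C3 = 11 (r>0 drops 1)

11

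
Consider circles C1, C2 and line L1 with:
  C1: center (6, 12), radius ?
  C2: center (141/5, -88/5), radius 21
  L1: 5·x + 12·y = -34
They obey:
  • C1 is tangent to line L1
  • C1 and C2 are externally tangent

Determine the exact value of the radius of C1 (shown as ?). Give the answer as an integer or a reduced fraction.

16

1. [C1‖L1]  r_C1² − 256 = 0  ⇒  r_C1 = 16 (r>0 drops 1)
2. [ext C1·C2]  r_C1² + 42r_C1 − 928 = 0  ⇒  r_C1 = 16 (r>0 drops 1)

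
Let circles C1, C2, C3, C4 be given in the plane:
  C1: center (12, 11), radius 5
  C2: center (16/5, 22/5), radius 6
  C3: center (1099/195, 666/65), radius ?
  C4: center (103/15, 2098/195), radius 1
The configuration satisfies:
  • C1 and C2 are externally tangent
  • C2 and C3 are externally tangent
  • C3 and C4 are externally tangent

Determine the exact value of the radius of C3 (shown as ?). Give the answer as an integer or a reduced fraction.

1/3

1. [ext C2·C3]  r_C3² + 12r_C3 − 37/9 = 0  ⇒  r_C3 = 1/3 (r>0 drops 1)
2. [ext C3·C4]  r_C3² + 2r_C3 − 7/9 = 0  ⇒  r_C3 = 1/3 (r>0 drops 1)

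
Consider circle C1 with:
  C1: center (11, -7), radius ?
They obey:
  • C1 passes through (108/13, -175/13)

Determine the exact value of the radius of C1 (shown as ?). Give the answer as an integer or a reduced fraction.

7

1. [C1∋P]  r_C1² − 49 = 0  ⇒  r_C1 = 7 (r>0 drops 1)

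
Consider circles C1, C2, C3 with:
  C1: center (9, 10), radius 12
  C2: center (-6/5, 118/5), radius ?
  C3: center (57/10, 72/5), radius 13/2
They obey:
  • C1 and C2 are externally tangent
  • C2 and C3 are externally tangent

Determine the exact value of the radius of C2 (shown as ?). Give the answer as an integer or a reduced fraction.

5

1. [ext C1·C2]  r_C2² + 24r_C2 − 145 = 0  ⇒  r_C2 = 5 (r>0 drops 1)
2. [ext C2·C3]  r_C2² + 13r_C2 − 90 = 0  ⇒  r_C2 = 5 (r>0 drops 1)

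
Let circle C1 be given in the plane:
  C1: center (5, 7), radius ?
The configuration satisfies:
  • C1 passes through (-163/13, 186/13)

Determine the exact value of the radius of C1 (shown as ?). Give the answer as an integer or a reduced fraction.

19

1. [C1∋P]  r_C1² − 361 = 0  ⇒  r_C1 = 19 (r>0 drops 1)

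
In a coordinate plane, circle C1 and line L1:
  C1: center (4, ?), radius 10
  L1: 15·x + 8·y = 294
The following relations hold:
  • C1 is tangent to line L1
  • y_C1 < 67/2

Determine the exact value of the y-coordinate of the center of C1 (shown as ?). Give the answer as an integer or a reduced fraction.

8

1. [C1‖L1]  y_C1² − (117/2)y_C1 + 404 = 0  ⇒  y_C1 = 8 or 101/2
2. given y_C1 < 67/2: keep 8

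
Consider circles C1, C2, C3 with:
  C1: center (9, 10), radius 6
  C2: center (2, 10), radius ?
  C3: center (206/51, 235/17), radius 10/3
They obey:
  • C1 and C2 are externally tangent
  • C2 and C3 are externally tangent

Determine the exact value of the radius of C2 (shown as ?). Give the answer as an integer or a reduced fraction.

1. [ext C1·C2]  r_C2² + 12r_C2 − 13 = 0  ⇒  r_C2 = 1 (r>0 drops 1)
2. [ext C2·C3]  r_C2² + (20/3)r_C2 − 23/3 = 0  ⇒  r_C2 = 1 (r>0 drops 1)

1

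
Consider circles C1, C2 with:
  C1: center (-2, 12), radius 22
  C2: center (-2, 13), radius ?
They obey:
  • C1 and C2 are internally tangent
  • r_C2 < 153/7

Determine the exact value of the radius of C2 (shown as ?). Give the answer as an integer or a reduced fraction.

1. [int C1,C2]  r_C2² − 44r_C2 + 483 = 0  ⇒  r_C2 = 21 or 23
2. given r_C2 < 153/7: keep 21

21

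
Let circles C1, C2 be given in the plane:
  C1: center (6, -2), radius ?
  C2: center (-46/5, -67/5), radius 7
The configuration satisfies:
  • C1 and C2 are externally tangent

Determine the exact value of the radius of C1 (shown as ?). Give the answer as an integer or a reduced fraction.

1. [ext C1·C2]  r_C1² + 14r_C1 − 312 = 0  ⇒  r_C1 = 12 (r>0 drops 1)

12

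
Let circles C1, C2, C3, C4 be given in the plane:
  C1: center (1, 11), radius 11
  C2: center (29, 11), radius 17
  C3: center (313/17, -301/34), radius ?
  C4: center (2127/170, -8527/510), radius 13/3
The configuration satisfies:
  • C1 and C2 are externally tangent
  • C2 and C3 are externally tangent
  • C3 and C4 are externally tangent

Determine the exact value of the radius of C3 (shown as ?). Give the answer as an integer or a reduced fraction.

1. [ext C2·C3]  r_C3² + 34r_C3 − 869/4 = 0  ⇒  r_C3 = 11/2 (r>0 drops 1)
2. [ext C3·C4]  r_C3² + (26/3)r_C3 − 935/12 = 0  ⇒  r_C3 = 11/2 (r>0 drops 1)

11/2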